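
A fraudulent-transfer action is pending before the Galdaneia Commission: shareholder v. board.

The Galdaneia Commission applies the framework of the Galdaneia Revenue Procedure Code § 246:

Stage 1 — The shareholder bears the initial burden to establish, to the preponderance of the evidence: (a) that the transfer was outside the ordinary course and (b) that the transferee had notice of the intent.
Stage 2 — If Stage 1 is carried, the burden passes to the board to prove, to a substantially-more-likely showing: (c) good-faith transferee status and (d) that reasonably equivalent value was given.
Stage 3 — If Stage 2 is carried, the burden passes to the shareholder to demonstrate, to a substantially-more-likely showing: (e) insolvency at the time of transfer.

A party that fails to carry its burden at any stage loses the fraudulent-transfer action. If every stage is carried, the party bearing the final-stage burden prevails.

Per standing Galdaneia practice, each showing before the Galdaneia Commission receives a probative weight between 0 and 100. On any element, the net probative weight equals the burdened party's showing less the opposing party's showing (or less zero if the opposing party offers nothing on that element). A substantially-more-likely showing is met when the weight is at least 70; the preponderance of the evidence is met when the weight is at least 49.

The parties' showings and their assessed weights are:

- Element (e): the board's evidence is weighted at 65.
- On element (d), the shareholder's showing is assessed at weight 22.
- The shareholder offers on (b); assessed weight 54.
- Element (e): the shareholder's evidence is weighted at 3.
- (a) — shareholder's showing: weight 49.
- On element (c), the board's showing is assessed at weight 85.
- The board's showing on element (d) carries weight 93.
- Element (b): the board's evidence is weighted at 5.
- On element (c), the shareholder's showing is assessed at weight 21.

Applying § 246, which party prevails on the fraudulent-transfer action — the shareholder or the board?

shareholder

Stage 1 — burden on shareholder; standard: the preponderance of the evidence (weight is at least 49).
    (a): 49 ≥ 49 [met]
    (b): 54 − 5 = 49 ≥ 49 [met]
  Stage 1 carried; the burden shifts to the board.
Stage 2 — burden on board; standard: a substantially-more-likely showing (weight is at least 70).
    (c): 85 − 21 = 64 < 70 [not met]
    (d): 93 − 22 = 71 ≥ 70 [met]
  Not every element is met, so the board fails to carry Stage 2.
The shareholder prevails.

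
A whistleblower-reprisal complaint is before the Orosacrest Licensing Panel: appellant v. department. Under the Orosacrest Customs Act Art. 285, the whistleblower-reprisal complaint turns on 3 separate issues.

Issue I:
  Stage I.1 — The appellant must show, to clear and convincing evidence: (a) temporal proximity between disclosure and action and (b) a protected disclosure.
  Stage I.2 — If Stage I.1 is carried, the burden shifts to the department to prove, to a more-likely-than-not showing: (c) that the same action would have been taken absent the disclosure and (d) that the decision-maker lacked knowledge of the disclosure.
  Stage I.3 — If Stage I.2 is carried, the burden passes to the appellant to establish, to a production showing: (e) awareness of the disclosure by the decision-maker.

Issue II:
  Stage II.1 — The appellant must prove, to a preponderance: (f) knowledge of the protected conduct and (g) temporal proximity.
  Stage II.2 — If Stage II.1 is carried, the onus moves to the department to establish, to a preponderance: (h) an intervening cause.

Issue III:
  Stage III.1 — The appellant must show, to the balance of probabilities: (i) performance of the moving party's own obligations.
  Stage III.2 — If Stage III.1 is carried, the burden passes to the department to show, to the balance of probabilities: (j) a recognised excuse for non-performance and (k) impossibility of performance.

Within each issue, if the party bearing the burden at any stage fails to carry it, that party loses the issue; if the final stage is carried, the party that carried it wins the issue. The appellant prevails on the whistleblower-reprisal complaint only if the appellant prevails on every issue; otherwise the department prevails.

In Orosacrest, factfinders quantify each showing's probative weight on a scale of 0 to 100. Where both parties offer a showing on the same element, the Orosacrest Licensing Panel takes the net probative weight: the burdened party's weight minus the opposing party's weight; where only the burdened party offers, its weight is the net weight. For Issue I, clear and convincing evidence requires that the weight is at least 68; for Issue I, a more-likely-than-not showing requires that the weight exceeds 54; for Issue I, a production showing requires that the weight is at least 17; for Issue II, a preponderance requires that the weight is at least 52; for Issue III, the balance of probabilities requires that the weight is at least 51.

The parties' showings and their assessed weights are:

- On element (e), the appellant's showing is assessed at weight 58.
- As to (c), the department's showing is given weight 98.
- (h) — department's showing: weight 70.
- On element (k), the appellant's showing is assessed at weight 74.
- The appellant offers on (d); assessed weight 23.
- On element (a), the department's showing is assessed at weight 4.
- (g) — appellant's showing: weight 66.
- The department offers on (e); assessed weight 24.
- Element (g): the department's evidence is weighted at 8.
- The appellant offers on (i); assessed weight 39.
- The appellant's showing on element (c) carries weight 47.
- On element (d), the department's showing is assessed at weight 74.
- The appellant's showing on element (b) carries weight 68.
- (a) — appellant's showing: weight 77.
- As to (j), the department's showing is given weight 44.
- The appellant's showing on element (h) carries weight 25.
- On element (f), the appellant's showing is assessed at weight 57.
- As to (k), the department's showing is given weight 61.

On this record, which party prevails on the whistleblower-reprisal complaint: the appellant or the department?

— Issue I —
Stage I.1 (appellant, clear and convincing evidence, weight is at least 68): (a) net 77−4=73 ≥ 68 — meets; (b) 68 ≥ 68 — meets.
  Stage I.1 is satisfied; the onus moves to the department.
Stage I.2 (department, a more-likely-than-not showing, weight exceeds 54): (c) net 98−47=51 ≤ 54 — fails; (d) net 74−23=51 ≤ 54 — fails.
  The department does not carry Stage I.2.
The appellant prevails on this issue.
— Issue II —
At Stage II.1 the appellant must meet a preponderance (weight is at least 52): on (f) the weight is 57, ≥ 52, so (f) meets the standard; on (g) the weight is 66 less the opposing 8 gives net 58, which does reach 52, so (g) meets the standard.
  Stage II.1 carried; the burden shifts to the department.
At Stage II.2 the department must meet a preponderance (weight is at least 52): on (h) the weight is 70 less the opposing 25 gives net 45, < 52, so (h) does not meet the standard.
  The department does not carry Stage II.2.
The appellant prevails on this issue.
— Issue III —
Stage III.1 — burden on appellant; standard: the balance of probabilities (weight is at least 51).
    (i): 39 < 51 [not met]
  The appellant does not carry Stage III.1.
So the department prevails on this issue.
Per-issue: Issue I → appellant; Issue II → appellant; Issue III → department. The appellant must prevail on every issue; overall, the department prevails.

department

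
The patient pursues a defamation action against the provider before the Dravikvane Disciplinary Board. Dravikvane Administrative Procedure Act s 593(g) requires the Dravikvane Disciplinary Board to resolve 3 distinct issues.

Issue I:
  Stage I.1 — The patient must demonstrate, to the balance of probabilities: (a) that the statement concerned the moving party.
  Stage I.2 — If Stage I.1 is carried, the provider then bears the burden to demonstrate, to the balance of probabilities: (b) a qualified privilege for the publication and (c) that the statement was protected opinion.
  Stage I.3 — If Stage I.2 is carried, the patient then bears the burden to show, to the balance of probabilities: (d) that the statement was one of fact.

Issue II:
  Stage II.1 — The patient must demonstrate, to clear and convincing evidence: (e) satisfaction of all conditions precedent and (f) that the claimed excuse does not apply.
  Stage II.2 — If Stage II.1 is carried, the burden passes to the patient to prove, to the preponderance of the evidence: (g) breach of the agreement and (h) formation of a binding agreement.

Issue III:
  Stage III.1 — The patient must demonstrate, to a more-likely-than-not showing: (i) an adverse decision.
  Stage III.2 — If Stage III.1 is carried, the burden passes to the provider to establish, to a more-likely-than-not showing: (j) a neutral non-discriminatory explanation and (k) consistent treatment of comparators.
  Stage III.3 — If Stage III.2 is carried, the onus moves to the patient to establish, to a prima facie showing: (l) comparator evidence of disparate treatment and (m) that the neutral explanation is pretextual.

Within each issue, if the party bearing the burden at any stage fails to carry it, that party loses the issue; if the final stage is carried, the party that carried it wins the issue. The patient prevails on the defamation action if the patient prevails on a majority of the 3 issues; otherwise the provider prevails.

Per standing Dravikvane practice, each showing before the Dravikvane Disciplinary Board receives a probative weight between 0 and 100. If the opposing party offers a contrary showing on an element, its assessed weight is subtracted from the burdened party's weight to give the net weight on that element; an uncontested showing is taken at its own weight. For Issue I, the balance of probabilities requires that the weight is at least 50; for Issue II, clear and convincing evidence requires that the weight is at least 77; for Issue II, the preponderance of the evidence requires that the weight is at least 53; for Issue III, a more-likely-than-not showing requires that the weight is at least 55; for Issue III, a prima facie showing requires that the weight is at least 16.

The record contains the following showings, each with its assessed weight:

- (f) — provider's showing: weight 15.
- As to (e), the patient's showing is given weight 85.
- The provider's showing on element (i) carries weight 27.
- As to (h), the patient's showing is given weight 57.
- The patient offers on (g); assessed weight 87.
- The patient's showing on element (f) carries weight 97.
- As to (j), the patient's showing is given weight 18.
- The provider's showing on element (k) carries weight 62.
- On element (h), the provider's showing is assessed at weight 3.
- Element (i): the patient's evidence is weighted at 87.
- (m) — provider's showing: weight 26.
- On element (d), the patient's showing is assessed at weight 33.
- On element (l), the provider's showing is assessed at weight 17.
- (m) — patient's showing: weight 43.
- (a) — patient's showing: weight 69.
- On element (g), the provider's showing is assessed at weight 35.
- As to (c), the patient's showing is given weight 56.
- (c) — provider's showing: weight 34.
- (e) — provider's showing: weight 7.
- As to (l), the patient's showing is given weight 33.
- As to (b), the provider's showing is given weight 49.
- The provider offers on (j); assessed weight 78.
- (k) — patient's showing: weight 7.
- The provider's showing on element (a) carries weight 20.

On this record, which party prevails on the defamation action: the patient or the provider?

— Issue I —
Stage I.1 — burden on patient; standard: the balance of probabilities (weight is at least 50).
    (a): 69 − 20 = 49 < 50 [not met]
  Not every element is met, so the patient fails to carry Stage I.1.
The analysis ends at Stage I.1; the provider prevails on this issue.
— Issue II —
Stage II.1 — burden on patient; standard: clear and convincing evidence (weight is at least 77).
    (e): 85 − 7 = 78 ≥ 77 [met]
    (f): 97 − 15 = 82 ≥ 77 [met]
  Stage II.1 is satisfied; the patient continues to bear the burden.
Stage II.2 — burden on patient; standard: the preponderance of the evidence (weight is at least 53).
    (g): 87 − 35 = 52 < 53 [not met]
    (h): 57 − 3 = 54 ≥ 53 [met]
  The patient does not carry Stage II.2.
The analysis ends at Stage II.2; the provider prevails on this issue.
— Issue III —
Stage III.1 (patient, a more-likely-than-not showing, weight is at least 55): (i) net 87−27=60 ≥ 55 — meets.
  The patient carries Stage III.1; the provider now bears the burden.
Stage III.2 (provider, a more-likely-than-not showing, weight is at least 55): (j) net 78−18=60 ≥ 55 — meets; (k) net 62−7=55 ≥ 55 — meets.
  Stage III.2 is satisfied; the onus moves to the patient.
Stage III.3 (patient, a prima facie showing, weight is at least 16): (l) net 33−17=16 ≥ 16 — meets; (m) net 43−26=17 ≥ 16 — meets.
  The patient carries the last stage.
With every stage satisfied, the patient prevails on this issue.
Per-issue: Issue I → provider; Issue II → provider; Issue III → patient. The patient must prevail on a majority of issues; overall, the provider prevails.

provider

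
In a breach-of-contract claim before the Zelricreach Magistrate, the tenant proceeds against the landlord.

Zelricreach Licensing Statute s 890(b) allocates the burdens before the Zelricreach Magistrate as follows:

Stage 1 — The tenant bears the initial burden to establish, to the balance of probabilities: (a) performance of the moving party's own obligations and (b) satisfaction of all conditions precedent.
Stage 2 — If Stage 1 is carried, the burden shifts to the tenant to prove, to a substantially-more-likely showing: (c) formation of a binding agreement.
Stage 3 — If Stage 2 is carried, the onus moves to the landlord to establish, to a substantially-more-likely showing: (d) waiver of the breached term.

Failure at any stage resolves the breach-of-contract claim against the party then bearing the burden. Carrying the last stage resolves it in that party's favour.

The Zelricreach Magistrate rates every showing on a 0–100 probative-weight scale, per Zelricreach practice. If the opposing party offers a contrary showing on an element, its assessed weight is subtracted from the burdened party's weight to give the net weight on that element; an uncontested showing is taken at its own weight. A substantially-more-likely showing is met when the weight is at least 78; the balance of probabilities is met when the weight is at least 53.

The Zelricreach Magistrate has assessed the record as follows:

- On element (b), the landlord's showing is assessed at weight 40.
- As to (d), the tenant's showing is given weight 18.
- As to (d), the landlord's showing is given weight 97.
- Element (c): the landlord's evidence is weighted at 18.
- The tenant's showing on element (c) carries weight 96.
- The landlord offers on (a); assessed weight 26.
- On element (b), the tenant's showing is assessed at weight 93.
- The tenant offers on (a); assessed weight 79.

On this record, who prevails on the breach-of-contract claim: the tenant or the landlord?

landlord

At Stage 1 the tenant must meet the balance of probabilities (weight is at least 53): on (a) the weight is 79 less the opposing 26 gives net 53, which does reach 53, so (a) meets the standard; on (b) the weight is 93 less the opposing 40 gives net 53, ≥ 53, so (b) meets the standard.
  Stage 1 carried; the burden remains with the tenant.
At Stage 2 the tenant must meet a substantially-more-likely showing (weight is at least 78): on (c) the weight is 96 less the opposing 18 gives net 78, which does reach 78, so (c) meets the standard.
  Stage 2 carried; the burden shifts to the landlord.
At Stage 3 the landlord must meet a substantially-more-likely showing (weight is at least 78): on (d) the weight is 97 less the opposing 18 gives net 79, ≥ 78, so (d) meets the standard.
  All elements met at the final stage.
With every stage satisfied, the landlord prevails.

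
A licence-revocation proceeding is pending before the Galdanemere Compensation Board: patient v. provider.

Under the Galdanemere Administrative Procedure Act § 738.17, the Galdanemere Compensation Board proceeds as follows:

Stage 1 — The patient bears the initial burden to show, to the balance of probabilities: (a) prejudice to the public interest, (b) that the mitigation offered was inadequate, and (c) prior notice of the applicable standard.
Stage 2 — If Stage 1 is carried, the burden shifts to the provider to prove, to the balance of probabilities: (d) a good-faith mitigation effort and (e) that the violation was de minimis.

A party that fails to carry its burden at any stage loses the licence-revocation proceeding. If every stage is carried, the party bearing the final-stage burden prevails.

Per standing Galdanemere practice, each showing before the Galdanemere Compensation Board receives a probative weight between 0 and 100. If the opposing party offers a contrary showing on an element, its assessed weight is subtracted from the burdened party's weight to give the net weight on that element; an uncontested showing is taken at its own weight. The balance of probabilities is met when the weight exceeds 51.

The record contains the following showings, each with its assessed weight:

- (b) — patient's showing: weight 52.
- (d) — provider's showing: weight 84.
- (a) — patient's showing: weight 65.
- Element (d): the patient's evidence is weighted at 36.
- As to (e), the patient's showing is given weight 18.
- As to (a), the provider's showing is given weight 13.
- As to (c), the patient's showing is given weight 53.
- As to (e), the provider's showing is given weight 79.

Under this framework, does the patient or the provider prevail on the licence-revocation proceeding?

Stage 1 (patient, the balance of probabilities, weight exceeds 51): (a) net 65−13=52 > 51 — meets; (b) 52 > 51 — meets; (c) 53 > 51 — meets.
  Stage 1 is satisfied; the onus moves to the provider.
Stage 2 (provider, the balance of probabilities, weight exceeds 51): (d) net 84−36=48 ≤ 51 — fails; (e) net 79−18=61 > 51 — meets.
  The provider does not carry Stage 2.
The analysis ends at Stage 2; the patient prevails.

patient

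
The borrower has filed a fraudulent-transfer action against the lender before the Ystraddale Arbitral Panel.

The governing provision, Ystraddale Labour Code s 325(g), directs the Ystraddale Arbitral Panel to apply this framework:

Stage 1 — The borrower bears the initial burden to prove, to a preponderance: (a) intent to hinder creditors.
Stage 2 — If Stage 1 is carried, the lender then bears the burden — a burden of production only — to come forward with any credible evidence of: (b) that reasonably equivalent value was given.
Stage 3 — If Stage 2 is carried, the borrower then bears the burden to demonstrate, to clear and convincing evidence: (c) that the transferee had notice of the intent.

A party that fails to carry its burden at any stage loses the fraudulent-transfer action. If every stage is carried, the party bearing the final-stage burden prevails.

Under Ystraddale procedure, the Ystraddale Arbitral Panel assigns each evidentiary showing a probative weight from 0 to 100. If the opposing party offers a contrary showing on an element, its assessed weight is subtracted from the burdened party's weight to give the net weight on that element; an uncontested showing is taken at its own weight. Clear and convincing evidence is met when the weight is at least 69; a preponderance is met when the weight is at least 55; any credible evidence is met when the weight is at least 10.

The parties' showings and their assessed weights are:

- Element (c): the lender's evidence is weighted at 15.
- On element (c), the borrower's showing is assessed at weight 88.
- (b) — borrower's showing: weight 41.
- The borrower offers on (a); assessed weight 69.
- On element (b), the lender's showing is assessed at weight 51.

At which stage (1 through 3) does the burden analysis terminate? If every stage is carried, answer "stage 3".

stage 3

Stage 1 — burden on borrower; standard: a preponderance (weight is at least 55).
    (a): 69 ≥ 55 [met]
  All elements met. The burden passes to the lender.
Stage 2 — burden on lender; standard: any credible evidence (weight is at least 10).
    (b): 51 − 41 = 10 ≥ 10 [met]
  The lender carries Stage 2; the borrower now bears the burden.
Stage 3 — burden on borrower; standard: clear and convincing evidence (weight is at least 69).
    (c): 88 − 15 = 73 ≥ 69 [met]
  Stage 3 carried; the final stage is satisfied.
With every stage satisfied, the borrower prevails.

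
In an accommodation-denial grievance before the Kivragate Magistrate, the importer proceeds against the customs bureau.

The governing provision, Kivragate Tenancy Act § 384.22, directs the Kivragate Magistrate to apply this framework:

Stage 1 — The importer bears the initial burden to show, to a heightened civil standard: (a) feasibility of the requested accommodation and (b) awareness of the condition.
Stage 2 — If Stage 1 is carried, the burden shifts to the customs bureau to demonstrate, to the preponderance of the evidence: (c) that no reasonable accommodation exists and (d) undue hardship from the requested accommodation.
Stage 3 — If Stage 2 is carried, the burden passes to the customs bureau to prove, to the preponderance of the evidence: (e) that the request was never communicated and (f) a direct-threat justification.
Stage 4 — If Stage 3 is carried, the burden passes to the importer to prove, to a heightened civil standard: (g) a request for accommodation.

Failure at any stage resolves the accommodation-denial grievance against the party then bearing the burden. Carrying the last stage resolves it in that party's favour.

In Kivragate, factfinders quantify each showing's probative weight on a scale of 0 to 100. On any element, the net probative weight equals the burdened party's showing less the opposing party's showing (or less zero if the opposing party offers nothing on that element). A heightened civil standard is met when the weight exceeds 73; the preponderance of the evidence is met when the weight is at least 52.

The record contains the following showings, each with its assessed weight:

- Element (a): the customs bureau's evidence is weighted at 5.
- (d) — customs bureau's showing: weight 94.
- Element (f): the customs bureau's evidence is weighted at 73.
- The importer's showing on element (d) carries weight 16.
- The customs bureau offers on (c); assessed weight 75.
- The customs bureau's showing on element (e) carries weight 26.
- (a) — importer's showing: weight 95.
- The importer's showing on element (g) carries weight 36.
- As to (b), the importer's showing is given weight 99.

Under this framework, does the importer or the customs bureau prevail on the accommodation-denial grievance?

Stage 1 (importer, a heightened civil standard, weight exceeds 73): (a) net 95−5=90 > 73 — meets; (b) 99 > 73 — meets.
  Stage 1 is satisfied; the onus moves to the customs bureau.
Stage 2 (customs bureau, the preponderance of the evidence, weight is at least 52): (c) 75 ≥ 52 — meets; (d) net 94−16=78 ≥ 52 — meets.
  Stage 2 carried; the burden remains with the customs bureau.
Stage 3 (customs bureau, the preponderance of the evidence, weight is at least 52): (e) 26 < 52 — fails; (f) 73 ≥ 52 — meets.
  Not every element is met, so the customs bureau fails to carry Stage 3.
The analysis ends at Stage 3; the importer prevails.

importer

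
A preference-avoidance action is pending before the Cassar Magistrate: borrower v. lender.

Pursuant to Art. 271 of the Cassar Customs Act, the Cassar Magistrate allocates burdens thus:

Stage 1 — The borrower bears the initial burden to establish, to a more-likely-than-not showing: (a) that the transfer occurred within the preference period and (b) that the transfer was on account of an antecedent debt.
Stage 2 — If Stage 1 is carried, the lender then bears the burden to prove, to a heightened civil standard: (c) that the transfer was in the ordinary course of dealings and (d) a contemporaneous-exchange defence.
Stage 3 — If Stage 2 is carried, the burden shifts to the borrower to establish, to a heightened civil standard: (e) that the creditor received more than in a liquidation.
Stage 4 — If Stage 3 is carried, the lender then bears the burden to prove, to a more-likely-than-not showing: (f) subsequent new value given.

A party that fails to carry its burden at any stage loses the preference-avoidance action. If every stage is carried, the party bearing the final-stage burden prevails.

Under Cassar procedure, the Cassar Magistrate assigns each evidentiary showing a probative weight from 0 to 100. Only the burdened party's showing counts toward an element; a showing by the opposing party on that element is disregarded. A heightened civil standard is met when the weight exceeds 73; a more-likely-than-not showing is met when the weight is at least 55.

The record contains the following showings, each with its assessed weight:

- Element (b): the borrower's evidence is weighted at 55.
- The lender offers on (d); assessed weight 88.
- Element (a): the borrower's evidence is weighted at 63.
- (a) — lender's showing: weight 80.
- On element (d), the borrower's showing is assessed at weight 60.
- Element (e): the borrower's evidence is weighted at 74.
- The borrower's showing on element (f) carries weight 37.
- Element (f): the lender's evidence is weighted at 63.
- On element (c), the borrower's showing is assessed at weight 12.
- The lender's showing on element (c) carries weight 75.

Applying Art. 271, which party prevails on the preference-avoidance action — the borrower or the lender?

At Stage 1 the borrower must meet a more-likely-than-not showing (weight is at least 55): on (a) the weight is 63 (the lender's 80 is given no effect), which does reach 55, so (a) meets the standard; on (b) the weight is 55, which does reach 55, so (b) meets the standard.
  The borrower carries Stage 1; the lender now bears the burden.
At Stage 2 the lender must meet a heightened civil standard (weight exceeds 73): on (c) the weight is 75 (the borrower's 12 is given no effect), > 73, so (c) meets the standard; on (d) the weight is 88 (the borrower's 60 is given no effect), > 73, so (d) meets the standard.
  Stage 2 is satisfied; the onus moves to the borrower.
At Stage 3 the borrower must meet a heightened civil standard (weight exceeds 73): on (e) the weight is 74, which does exceed 73, so (e) meets the standard.
  Stage 3 is satisfied; the onus moves to the lender.
At Stage 4 the lender must meet a more-likely-than-not showing (weight is at least 55): on (f) the weight is 63 (the borrower's 37 is given no effect), ≥ 55, so (f) meets the standard.
  Stage 4 carried; the final stage is satisfied.
With every stage satisfied, the lender prevails.

lender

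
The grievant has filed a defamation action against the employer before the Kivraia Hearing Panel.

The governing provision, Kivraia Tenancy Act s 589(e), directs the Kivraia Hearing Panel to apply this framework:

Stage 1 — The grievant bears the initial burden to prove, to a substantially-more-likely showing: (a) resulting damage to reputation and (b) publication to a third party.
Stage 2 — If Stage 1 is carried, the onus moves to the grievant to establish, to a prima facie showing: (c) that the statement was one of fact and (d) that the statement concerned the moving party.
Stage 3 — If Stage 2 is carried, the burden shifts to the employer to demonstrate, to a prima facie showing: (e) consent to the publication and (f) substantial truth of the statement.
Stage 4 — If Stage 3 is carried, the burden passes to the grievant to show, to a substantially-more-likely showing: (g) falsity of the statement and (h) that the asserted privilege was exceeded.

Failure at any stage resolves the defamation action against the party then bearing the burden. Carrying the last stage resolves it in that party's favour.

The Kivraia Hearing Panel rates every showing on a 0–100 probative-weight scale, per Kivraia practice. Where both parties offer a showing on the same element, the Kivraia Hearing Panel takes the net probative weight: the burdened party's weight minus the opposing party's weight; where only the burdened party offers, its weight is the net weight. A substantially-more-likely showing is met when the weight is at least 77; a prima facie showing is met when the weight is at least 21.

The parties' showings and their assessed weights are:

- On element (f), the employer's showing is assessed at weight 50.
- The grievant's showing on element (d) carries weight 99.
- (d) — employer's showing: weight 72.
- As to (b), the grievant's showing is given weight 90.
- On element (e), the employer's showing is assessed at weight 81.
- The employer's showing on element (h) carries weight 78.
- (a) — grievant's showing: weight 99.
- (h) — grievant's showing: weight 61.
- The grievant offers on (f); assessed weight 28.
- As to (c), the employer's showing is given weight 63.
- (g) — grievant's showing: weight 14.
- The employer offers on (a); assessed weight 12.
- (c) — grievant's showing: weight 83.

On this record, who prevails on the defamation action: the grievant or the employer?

Stage 1 — burden on grievant; standard: a substantially-more-likely showing (weight is at least 77).
    (a): 99 − 12 = 87 ≥ 77 [met]
    (b): 90 ≥ 77 [met]
  Stage 1 is satisfied; the grievant continues to bear the burden.
Stage 2 — burden on grievant; standard: a prima facie showing (weight is at least 21).
    (c): 83 − 63 = 20 < 21 [not met]
    (d): 99 − 72 = 27 ≥ 21 [met]
  Stage 2 not carried; the grievant fails its burden.
So the employer prevails.

employer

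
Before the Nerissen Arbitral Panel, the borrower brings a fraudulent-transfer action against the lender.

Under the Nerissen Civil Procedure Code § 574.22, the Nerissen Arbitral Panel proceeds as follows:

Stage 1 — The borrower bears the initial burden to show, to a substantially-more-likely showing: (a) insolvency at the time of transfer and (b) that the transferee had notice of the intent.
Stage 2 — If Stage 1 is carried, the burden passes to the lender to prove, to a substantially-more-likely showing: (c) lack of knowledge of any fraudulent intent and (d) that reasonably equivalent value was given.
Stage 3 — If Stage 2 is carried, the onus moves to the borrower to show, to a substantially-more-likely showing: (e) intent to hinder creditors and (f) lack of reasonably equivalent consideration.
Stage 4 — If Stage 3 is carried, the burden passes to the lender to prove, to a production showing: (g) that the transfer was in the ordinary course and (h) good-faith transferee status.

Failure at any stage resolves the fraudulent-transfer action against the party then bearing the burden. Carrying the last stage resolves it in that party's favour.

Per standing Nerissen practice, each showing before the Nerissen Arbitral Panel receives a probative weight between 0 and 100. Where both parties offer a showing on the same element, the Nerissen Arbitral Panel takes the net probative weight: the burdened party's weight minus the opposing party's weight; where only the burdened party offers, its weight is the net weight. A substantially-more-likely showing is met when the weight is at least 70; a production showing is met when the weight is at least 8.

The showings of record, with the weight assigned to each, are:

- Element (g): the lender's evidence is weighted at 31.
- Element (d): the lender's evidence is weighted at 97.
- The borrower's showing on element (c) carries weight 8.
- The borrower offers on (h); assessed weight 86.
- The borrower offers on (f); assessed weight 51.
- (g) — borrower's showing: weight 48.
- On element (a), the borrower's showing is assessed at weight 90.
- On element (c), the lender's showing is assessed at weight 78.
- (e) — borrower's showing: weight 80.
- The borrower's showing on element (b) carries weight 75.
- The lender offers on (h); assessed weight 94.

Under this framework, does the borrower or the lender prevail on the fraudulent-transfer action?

lender

At Stage 1 the borrower must meet a substantially-more-likely showing (weight is at least 70): on (a) the weight is 90, ≥ 70, so (a) meets the standard; on (b) the weight is 75, ≥ 70, so (b) meets the standard.
  The borrower carries Stage 1; the lender now bears the burden.
At Stage 2 the lender must meet a substantially-more-likely showing (weight is at least 70): on (c) the weight is 78 less the opposing 8 gives net 70, ≥ 70, so (c) meets the standard; on (d) the weight is 97, ≥ 70, so (d) meets the standard.
  Stage 2 carried; the burden shifts to the borrower.
At Stage 3 the borrower must meet a substantially-more-likely showing (weight is at least 70): on (e) the weight is 80, ≥ 70, so (e) meets the standard; on (f) the weight is 51, < 70, so (f) does not meet the standard.
  Stage 3 not carried; the borrower fails its burden.
The analysis ends at Stage 3; the lender prevails.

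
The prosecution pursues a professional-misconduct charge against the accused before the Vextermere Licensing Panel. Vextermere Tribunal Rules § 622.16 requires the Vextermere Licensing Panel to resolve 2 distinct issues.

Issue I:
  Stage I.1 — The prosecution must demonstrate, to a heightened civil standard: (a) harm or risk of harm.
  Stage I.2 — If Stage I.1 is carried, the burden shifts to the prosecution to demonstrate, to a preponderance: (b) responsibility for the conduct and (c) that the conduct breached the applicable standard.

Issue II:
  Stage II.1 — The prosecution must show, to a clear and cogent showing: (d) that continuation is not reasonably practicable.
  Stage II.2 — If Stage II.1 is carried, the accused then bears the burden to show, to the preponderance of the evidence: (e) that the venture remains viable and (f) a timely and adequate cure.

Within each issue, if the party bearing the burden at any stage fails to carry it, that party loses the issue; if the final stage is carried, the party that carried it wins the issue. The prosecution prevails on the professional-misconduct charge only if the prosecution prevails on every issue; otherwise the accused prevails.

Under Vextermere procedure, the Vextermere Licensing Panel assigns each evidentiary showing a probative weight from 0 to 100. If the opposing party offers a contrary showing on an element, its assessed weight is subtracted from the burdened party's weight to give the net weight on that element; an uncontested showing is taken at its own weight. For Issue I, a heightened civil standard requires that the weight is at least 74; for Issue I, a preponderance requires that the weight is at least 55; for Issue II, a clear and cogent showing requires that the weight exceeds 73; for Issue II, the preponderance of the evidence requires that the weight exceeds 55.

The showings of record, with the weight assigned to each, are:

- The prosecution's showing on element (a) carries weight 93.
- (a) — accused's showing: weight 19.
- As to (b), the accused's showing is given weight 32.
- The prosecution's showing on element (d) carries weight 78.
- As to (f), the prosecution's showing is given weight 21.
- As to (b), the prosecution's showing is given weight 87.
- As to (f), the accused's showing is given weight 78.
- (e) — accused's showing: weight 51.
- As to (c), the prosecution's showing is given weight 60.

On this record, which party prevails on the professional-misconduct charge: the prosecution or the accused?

prosecution

— Issue I —
At Stage I.1 the prosecution must meet a heightened civil standard (weight is at least 74): on (a) the weight is 93 less the opposing 19 gives net 74, ≥ 74, so (a) meets the standard.
  Stage I.1 is satisfied; the prosecution continues to bear the burden.
At Stage I.2 the prosecution must meet a preponderance (weight is at least 55): on (b) the weight is 87 less the opposing 32 gives net 55, ≥ 55, so (b) meets the standard; on (c) the weight is 60, which does reach 55, so (c) meets the standard.
  The prosecution carries the last stage.
All stages carried — the prosecution prevails on this issue.
— Issue II —
Stage II.1 (prosecution, a clear and cogent showing, weight exceeds 73): (d) 78 > 73 — meets.
  All elements met. The burden passes to the accused.
Stage II.2 (accused, the preponderance of the evidence, weight exceeds 55): (e) 51 ≤ 55 — fails; (f) net 78−21=57 > 55 — meets.
  The accused does not carry Stage II.2.
The prosecution prevails on this issue.
Per-issue: Issue I → prosecution; Issue II → prosecution. The prosecution must prevail on every issue; overall, the prosecution prevails.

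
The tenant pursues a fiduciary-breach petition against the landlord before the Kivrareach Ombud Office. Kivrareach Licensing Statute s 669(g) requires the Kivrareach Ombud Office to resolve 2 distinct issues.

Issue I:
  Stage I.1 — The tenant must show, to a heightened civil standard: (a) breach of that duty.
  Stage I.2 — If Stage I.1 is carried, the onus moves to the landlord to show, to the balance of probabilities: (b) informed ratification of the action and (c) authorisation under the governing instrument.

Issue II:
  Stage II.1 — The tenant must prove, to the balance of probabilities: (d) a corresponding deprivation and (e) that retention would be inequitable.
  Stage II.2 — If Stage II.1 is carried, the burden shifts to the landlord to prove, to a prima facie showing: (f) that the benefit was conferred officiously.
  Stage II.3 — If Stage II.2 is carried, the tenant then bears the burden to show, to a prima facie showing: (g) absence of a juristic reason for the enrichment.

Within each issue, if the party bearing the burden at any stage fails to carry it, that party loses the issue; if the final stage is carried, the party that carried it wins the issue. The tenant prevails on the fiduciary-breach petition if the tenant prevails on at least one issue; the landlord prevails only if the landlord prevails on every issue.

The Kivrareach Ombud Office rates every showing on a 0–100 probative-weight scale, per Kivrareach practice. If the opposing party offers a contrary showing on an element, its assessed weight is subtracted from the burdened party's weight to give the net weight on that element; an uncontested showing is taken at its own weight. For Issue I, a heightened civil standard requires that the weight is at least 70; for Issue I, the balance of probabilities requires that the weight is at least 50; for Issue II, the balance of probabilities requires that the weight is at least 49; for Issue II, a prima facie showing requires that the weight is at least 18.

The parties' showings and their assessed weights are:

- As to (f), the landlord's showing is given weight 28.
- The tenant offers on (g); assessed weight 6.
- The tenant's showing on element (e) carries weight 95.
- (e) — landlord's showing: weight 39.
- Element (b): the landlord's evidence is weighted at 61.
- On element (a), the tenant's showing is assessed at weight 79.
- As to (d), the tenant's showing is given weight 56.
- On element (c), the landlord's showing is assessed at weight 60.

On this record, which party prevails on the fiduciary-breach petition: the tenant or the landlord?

landlord

— Issue I —
Stage I.1 (tenant, a heightened civil standard, weight is at least 70): (a) 79 ≥ 70 — meets.
  Stage I.1 is satisfied; the onus moves to the landlord.
Stage I.2 (landlord, the balance of probabilities, weight is at least 50): (b) 61 ≥ 50 — meets; (c) 60 ≥ 50 — meets.
  The landlord carries the last stage.
Every stage carried; the landlord prevails on this issue.
— Issue II —
Stage II.1 (tenant, the balance of probabilities, weight is at least 49): (d) 56 ≥ 49 — meets; (e) net 95−39=56 ≥ 49 — meets.
  Stage II.1 is satisfied; the onus moves to the landlord.
Stage II.2 (landlord, a prima facie showing, weight is at least 18): (f) 28 ≥ 18 — meets.
  Stage II.2 carried; the burden shifts to the tenant.
Stage II.3 (tenant, a prima facie showing, weight is at least 18): (g) 6 < 18 — fails.
  Not every element is met, so the tenant fails to carry Stage II.3.
So the landlord prevails on this issue.
Per-issue: Issue I → landlord; Issue II → landlord. The tenant must prevail on at least one issue; overall, the landlord prevails.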